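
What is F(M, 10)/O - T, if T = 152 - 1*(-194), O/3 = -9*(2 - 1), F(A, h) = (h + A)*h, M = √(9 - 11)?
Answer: -9442/27 - 10*I*√2/27 ≈ -349.7 - 0.52378*I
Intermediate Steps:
M = I*√2 (M = √(-2) = I*√2 ≈ 1.4142*I)
F(A, h) = h*(A + h) (F(A, h) = (A + h)*h = h*(A + h))
O = -27 (O = 3*(-9*(2 - 1)) = 3*(-9*1) = 3*(-9) = -27)
T = 346 (T = 152 + 194 = 346)
F(M, 10)/O - T = (10*(I*√2 + 10))/(-27) - 1*346 = (10*(10 + I*√2))*(-1/27) - 346 = (100 + 10*I*√2)*(-1/27) - 346 = (-100/27 - 10*I*√2/27) - 346 = -9442/27 - 10*I*√2/27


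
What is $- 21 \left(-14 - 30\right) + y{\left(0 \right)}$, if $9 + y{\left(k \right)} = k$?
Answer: $915$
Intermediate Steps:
$y{\left(k \right)} = -9 + k$
$- 21 \left(-14 - 30\right) + y{\left(0 \right)} = - 21 \left(-14 - 30\right) + \left(-9 + 0\right) = - 21 \left(-14 - 30\right) - 9 = \left(-21\right) \left(-44\right) - 9 = 924 - 9 = 915$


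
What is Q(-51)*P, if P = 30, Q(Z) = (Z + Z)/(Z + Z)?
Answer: 30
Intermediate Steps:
Q(Z) = 1 (Q(Z) = (2*Z)/((2*Z)) = (2*Z)*(1/(2*Z)) = 1)
Q(-51)*P = 1*30 = 30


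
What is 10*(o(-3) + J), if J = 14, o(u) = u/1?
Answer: 110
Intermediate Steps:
o(u) = u (o(u) = u*1 = u)
10*(o(-3) + J) = 10*(-3 + 14) = 10*11 = 110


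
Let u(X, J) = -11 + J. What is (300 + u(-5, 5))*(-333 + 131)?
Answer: -59388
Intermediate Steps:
(300 + u(-5, 5))*(-333 + 131) = (300 + (-11 + 5))*(-333 + 131) = (300 - 6)*(-202) = 294*(-202) = -59388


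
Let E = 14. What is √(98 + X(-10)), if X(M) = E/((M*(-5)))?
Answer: 3*√273/5 ≈ 9.9136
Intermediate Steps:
X(M) = -14/(5*M) (X(M) = 14/((M*(-5))) = 14/((-5*M)) = 14*(-1/(5*M)) = -14/(5*M))
√(98 + X(-10)) = √(98 - 14/5/(-10)) = √(98 - 14/5*(-⅒)) = √(98 + 7/25) = √(2457/25) = 3*√273/5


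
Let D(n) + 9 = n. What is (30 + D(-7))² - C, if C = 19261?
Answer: -19065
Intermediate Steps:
D(n) = -9 + n
(30 + D(-7))² - C = (30 + (-9 - 7))² - 1*19261 = (30 - 16)² - 19261 = 14² - 19261 = 196 - 19261 = -19065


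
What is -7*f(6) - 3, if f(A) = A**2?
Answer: -255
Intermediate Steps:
-7*f(6) - 3 = -7*6**2 - 3 = -7*36 - 3 = -252 - 3 = -255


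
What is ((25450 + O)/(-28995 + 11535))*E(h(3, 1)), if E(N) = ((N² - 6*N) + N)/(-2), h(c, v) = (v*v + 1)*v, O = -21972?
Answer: -1739/2910 ≈ -0.59759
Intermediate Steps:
h(c, v) = v*(1 + v²) (h(c, v) = (v² + 1)*v = (1 + v²)*v = v*(1 + v²))
E(N) = -N²/2 + 5*N/2 (E(N) = (N² - 5*N)*(-½) = -N²/2 + 5*N/2)
((25450 + O)/(-28995 + 11535))*E(h(3, 1)) = ((25450 - 21972)/(-28995 + 11535))*((1 + 1³)*(5 - (1 + 1³))/2) = (3478/(-17460))*((1 + 1)*(5 - (1 + 1))/2) = (3478*(-1/17460))*((½)*2*(5 - 1*2)) = -1739*2*(5 - 2)/17460 = -1739*2*3/17460 = -1739/8730*3 = -1739/2910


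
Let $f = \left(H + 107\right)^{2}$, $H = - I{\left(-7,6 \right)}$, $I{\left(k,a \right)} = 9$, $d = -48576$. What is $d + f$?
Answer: $-38972$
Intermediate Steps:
$H = -9$ ($H = \left(-1\right) 9 = -9$)
$f = 9604$ ($f = \left(-9 + 107\right)^{2} = 98^{2} = 9604$)
$d + f = -48576 + 9604 = -38972$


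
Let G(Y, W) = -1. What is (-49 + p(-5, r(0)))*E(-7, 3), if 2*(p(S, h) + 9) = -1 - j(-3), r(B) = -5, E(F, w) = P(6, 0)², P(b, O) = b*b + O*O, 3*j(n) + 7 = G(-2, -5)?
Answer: -74088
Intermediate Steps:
j(n) = -8/3 (j(n) = -7/3 + (⅓)*(-1) = -7/3 - ⅓ = -8/3)
P(b, O) = O² + b² (P(b, O) = b² + O² = O² + b²)
E(F, w) = 1296 (E(F, w) = (0² + 6²)² = (0 + 36)² = 36² = 1296)
p(S, h) = -49/6 (p(S, h) = -9 + (-1 - 1*(-8/3))/2 = -9 + (-1 + 8/3)/2 = -9 + (½)*(5/3) = -9 + ⅚ = -49/6)
(-49 + p(-5, r(0)))*E(-7, 3) = (-49 - 49/6)*1296 = -343/6*1296 = -74088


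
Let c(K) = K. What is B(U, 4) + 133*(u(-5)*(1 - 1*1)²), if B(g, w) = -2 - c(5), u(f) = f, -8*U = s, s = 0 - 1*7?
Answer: -7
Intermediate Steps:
s = -7 (s = 0 - 7 = -7)
U = 7/8 (U = -⅛*(-7) = 7/8 ≈ 0.87500)
B(g, w) = -7 (B(g, w) = -2 - 1*5 = -2 - 5 = -7)
B(U, 4) + 133*(u(-5)*(1 - 1*1)²) = -7 + 133*(-5*(1 - 1*1)²) = -7 + 133*(-5*(1 - 1)²) = -7 + 133*(-5*0²) = -7 + 133*(-5*0) = -7 + 133*0 = -7 + 0 = -7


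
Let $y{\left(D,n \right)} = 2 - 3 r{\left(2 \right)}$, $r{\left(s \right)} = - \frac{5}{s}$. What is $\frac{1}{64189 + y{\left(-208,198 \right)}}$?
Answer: $\frac{2}{128397} \approx 1.5577 \cdot 10^{-5}$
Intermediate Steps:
$y{\left(D,n \right)} = \frac{19}{2}$ ($y{\left(D,n \right)} = 2 - 3 \left(- \frac{5}{2}\right) = 2 - 3 \left(\left(-5\right) \frac{1}{2}\right) = 2 - - \frac{15}{2} = 2 + \frac{15}{2} = \frac{19}{2}$)
$\frac{1}{64189 + y{\left(-208,198 \right)}} = \frac{1}{64189 + \frac{19}{2}} = \frac{1}{\frac{128397}{2}} = \frac{2}{128397}$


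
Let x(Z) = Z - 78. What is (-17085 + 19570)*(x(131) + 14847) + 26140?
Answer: 37052640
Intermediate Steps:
x(Z) = -78 + Z
(-17085 + 19570)*(x(131) + 14847) + 26140 = (-17085 + 19570)*((-78 + 131) + 14847) + 26140 = 2485*(53 + 14847) + 26140 = 2485*14900 + 26140 = 37026500 + 26140 = 37052640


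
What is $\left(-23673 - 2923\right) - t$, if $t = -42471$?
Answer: $15875$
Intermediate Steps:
$\left(-23673 - 2923\right) - t = \left(-23673 - 2923\right) - -42471 = -26596 + 42471 = 15875$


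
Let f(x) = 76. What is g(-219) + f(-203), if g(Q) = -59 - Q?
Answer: 236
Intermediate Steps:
g(-219) + f(-203) = (-59 - 1*(-219)) + 76 = (-59 + 219) + 76 = 160 + 76 = 236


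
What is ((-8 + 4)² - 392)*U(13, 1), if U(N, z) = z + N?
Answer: -5264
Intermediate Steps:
U(N, z) = N + z
((-8 + 4)² - 392)*U(13, 1) = ((-8 + 4)² - 392)*(13 + 1) = ((-4)² - 392)*14 = (16 - 392)*14 = -376*14 = -5264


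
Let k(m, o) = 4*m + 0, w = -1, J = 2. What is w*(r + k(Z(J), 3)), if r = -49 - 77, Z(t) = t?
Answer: 118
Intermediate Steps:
k(m, o) = 4*m
r = -126
w*(r + k(Z(J), 3)) = -(-126 + 4*2) = -(-126 + 8) = -1*(-118) = 118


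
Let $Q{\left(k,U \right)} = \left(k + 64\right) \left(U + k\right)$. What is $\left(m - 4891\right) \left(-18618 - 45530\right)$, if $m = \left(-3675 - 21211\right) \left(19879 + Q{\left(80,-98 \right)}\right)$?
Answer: $27597058029604$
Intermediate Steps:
$Q{\left(k,U \right)} = \left(64 + k\right) \left(U + k\right)$
$m = -430204282$ ($m = \left(-3675 - 21211\right) \left(19879 + \left(80^{2} + 64 \left(-98\right) + 64 \cdot 80 - 7840\right)\right) = - 24886 \left(19879 + \left(6400 - 6272 + 5120 - 7840\right)\right) = - 24886 \left(19879 - 2592\right) = \left(-24886\right) 17287 = -430204282$)
$\left(m - 4891\right) \left(-18618 - 45530\right) = \left(-430204282 - 4891\right) \left(-18618 - 45530\right) = \left(-430209173\right) \left(-64148\right) = 27597058029604$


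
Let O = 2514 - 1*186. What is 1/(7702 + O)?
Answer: 1/10030 ≈ 9.9701e-5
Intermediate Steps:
O = 2328 (O = 2514 - 186 = 2328)
1/(7702 + O) = 1/(7702 + 2328) = 1/10030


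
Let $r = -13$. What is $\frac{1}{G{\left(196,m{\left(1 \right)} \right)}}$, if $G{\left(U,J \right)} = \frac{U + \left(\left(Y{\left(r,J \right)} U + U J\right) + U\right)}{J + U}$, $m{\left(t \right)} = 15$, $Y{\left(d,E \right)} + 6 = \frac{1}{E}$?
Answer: $\frac{3165}{32536} \approx 0.097277$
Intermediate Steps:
$Y{\left(d,E \right)} = -6 + \frac{1}{E}$
$G{\left(U,J \right)} = \frac{2 U + J U + U \left(-6 + \frac{1}{J}\right)}{J + U}$ ($G{\left(U,J \right)} = \frac{U + \left(\left(\left(-6 + \frac{1}{J}\right) U + U J\right) + U\right)}{J + U} = \frac{U + \left(\left(U \left(-6 + \frac{1}{J}\right) + J U\right) + U\right)}{J + U} = \frac{U + \left(\left(J U + U \left(-6 + \frac{1}{J}\right)\right) + U\right)}{J + U} = \frac{U + \left(U + J U + U \left(-6 + \frac{1}{J}\right)\right)}{J + U} = \frac{2 U + J U + U \left(-6 + \frac{1}{J}\right)}{J + U}$)
$\frac{1}{G{\left(196,m{\left(1 \right)} \right)}} = \frac{1}{196 \cdot \frac{1}{15} \frac{1}{15 + 196} \left(1 + 15 \left(-4 + 15\right)\right)} = \frac{1}{196 \cdot \frac{1}{15} \cdot \frac{1}{211} \left(1 + 15 \cdot 11\right)} = \frac{1}{196 \cdot \frac{1}{15} \cdot \frac{1}{211} \left(1 + 165\right)} = \frac{1}{196 \cdot \frac{1}{15} \cdot \frac{1}{211} \cdot 166} = \frac{1}{\frac{32536}{3165}} = \frac{3165}{32536}$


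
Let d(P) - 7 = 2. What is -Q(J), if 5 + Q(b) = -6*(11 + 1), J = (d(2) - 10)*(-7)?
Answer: 77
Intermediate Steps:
d(P) = 9 (d(P) = 7 + 2 = 9)
J = 7 (J = (9 - 10)*(-7) = -1*(-7) = 7)
Q(b) = -77 (Q(b) = -5 - 6*(11 + 1) = -5 - 6*12 = -5 - 72 = -77)
-Q(J) = -1*(-77) = 77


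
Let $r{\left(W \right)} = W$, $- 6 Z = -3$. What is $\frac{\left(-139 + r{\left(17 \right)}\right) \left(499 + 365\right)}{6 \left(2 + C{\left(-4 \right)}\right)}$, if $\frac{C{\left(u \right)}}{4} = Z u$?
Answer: $2928$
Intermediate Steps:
$Z = \frac{1}{2}$ ($Z = \left(- \frac{1}{6}\right) \left(-3\right) = \frac{1}{2} \approx 0.5$)
$C{\left(u \right)} = 2 u$ ($C{\left(u \right)} = 4 \frac{u}{2} = 2 u$)
$\frac{\left(-139 + r{\left(17 \right)}\right) \left(499 + 365\right)}{6 \left(2 + C{\left(-4 \right)}\right)} = \frac{\left(-139 + 17\right) \left(499 + 365\right)}{6 \left(2 + 2 \left(-4\right)\right)} = \frac{\left(-122\right) 864}{6 \left(2 - 8\right)} = - \frac{105408}{6 \left(-6\right)} = - \frac{105408}{-36} = \left(-105408\right) \left(- \frac{1}{36}\right) = 2928$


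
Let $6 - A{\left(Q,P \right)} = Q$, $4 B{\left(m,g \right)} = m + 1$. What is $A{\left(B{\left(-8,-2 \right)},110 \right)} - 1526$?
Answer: $- \frac{6073}{4} \approx -1518.3$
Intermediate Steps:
$B{\left(m,g \right)} = \frac{1}{4} + \frac{m}{4}$ ($B{\left(m,g \right)} = \frac{m + 1}{4} = \frac{1 + m}{4} = \frac{1}{4} + \frac{m}{4}$)
$A{\left(Q,P \right)} = 6 - Q$
$A{\left(B{\left(-8,-2 \right)},110 \right)} - 1526 = \left(6 - \left(\frac{1}{4} + \frac{1}{4} \left(-8\right)\right)\right) - 1526 = \left(6 - \left(\frac{1}{4} - 2\right)\right) - 1526 = \left(6 - - \frac{7}{4}\right) - 1526 = \left(6 + \frac{7}{4}\right) - 1526 = \frac{31}{4} - 1526 = - \frac{6073}{4}$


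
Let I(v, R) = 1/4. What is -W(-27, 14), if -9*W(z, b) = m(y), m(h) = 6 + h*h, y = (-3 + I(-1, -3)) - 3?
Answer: 625/144 ≈ 4.3403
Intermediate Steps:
I(v, R) = ¼
y = -23/4 (y = (-3 + ¼) - 3 = -11/4 - 3 = -23/4 ≈ -5.7500)
m(h) = 6 + h²
W(z, b) = -625/144 (W(z, b) = -(6 + (-23/4)²)/9 = -(6 + 529/16)/9 = -⅑*625/16 = -625/144)
-W(-27, 14) = -1*(-625/144) = 625/144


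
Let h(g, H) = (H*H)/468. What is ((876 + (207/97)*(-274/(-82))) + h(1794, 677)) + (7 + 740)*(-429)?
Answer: -592990783087/1861236 ≈ -3.1860e+5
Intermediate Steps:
h(g, H) = H²/468 (h(g, H) = H²*(1/468) = H²/468)
((876 + (207/97)*(-274/(-82))) + h(1794, 677)) + (7 + 740)*(-429) = ((876 + (207/97)*(-274/(-82))) + (1/468)*677²) + (7 + 740)*(-429) = ((876 + (207*(1/97))*(-274*(-1/82))) + (1/468)*458329) + 747*(-429) = ((876 + (207/97)*(137/41)) + 458329/468) - 320463 = ((876 + 28359/3977) + 458329/468) - 320463 = (3512211/3977 + 458329/468) - 320463 = 3466489181/1861236 - 320463 = -592990783087/1861236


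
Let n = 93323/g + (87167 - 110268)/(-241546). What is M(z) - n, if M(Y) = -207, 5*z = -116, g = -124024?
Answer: -3090763004797/14978750552 ≈ -206.34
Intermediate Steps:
z = -116/5 (z = (⅕)*(-116) = -116/5 ≈ -23.200)
n = -9838359467/14978750552 (n = 93323/(-124024) + (87167 - 110268)/(-241546) = 93323*(-1/124024) - 23101*(-1/241546) = -93323/124024 + 23101/241546 = -9838359467/14978750552 ≈ -0.65682)
M(z) - n = -207 - 1*(-9838359467/14978750552) = -207 + 9838359467/14978750552 = -3090763004797/14978750552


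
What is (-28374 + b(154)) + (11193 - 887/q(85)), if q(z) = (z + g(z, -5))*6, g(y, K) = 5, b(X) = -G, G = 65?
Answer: -9313727/540 ≈ -17248.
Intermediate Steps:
b(X) = -65 (b(X) = -1*65 = -65)
q(z) = 30 + 6*z (q(z) = (z + 5)*6 = (5 + z)*6 = 30 + 6*z)
(-28374 + b(154)) + (11193 - 887/q(85)) = (-28374 - 65) + (11193 - 887/(30 + 6*85)) = -28439 + (11193 - 887/(30 + 510)) = -28439 + (11193 - 887/540) = -28439 + 6043333/540 = -9313727/540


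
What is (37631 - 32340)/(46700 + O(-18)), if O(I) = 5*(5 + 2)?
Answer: 407/3595 ≈ 0.11321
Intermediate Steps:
O(I) = 35 (O(I) = 5*7 = 35)
(37631 - 32340)/(46700 + O(-18)) = (37631 - 32340)/(46700 + 35) = 5291/46735 = 5291*(1/46735) = 407/3595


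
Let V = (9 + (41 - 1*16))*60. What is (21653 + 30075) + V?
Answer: 53768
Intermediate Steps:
V = 2040 (V = (9 + (41 - 16))*60 = (9 + 25)*60 = 34*60 = 2040)
(21653 + 30075) + V = (21653 + 30075) + 2040 = 51728 + 2040 = 53768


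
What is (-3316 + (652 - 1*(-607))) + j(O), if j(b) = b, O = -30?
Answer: -2087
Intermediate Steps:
(-3316 + (652 - 1*(-607))) + j(O) = (-3316 + (652 - 1*(-607))) - 30 = (-3316 + (652 + 607)) - 30 = (-3316 + 1259) - 30 = -2057 - 30 = -2087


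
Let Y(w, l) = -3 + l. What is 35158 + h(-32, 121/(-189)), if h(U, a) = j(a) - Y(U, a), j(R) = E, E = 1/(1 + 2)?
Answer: 6645613/189 ≈ 35162.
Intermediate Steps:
E = 1/3 ≈ 0.33333
j(R) = 1/3
h(U, a) = 10/3 - a (h(U, a) = 1/3 - (-3 + a) = 1/3 + (3 - a) = 10/3 - a)
35158 + h(-32, 121/(-189)) = 35158 + (10/3 - 121/(-189)) = 35158 + (10/3 - 121*(-1)/189) = 35158 + (10/3 - 1*(-121/189)) = 35158 + (10/3 + 121/189) = 35158 + 751/189 = 6645613/189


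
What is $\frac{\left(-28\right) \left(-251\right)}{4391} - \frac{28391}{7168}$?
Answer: $- \frac{74288177}{31474688} \approx -2.3603$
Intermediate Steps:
$\frac{\left(-28\right) \left(-251\right)}{4391} - \frac{28391}{7168} = 7028 \cdot \frac{1}{4391} - \frac{28391}{7168} = \frac{7028}{4391} - \frac{28391}{7168} = - \frac{74288177}{31474688}$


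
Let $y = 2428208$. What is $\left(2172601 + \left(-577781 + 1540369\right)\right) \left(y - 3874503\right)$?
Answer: $-4534408174755$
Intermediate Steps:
$\left(2172601 + \left(-577781 + 1540369\right)\right) \left(y - 3874503\right) = \left(2172601 + \left(-577781 + 1540369\right)\right) \left(2428208 - 3874503\right) = \left(2172601 + 962588\right) \left(-1446295\right) = 3135189 \left(-1446295\right) = -4534408174755$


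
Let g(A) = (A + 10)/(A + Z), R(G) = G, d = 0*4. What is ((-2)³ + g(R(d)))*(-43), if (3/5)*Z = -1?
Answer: 602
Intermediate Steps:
Z = -5/3 (Z = (5/3)*(-1) = -5/3 ≈ -1.6667)
d = 0
g(A) = (10 + A)/(-5/3 + A) (g(A) = (A + 10)/(A - 5/3) = (10 + A)/(-5/3 + A))
((-2)³ + g(R(d)))*(-43) = ((-2)³ + 3*(10 + 0)/(-5 + 3*0))*(-43) = (-8 + 3*10/(-5 + 0))*(-43) = (-8 + 3*10/(-5))*(-43) = (-8 + 3*(-⅕)*10)*(-43) = (-8 - 6)*(-43) = -14*(-43) = 602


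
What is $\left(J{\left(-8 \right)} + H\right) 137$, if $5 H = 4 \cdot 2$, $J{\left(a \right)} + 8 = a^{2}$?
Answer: $\frac{39456}{5} \approx 7891.2$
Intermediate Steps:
$J{\left(a \right)} = -8 + a^{2}$
$H = \frac{8}{5}$ ($H = \frac{4 \cdot 2}{5} = \frac{1}{5} \cdot 8 = \frac{8}{5} \approx 1.6$)
$\left(J{\left(-8 \right)} + H\right) 137 = \left(\left(-8 + \left(-8\right)^{2}\right) + \frac{8}{5}\right) 137 = \left(\left(-8 + 64\right) + \frac{8}{5}\right) 137 = \left(56 + \frac{8}{5}\right) 137 = \frac{288}{5} \cdot 137 = \frac{39456}{5}$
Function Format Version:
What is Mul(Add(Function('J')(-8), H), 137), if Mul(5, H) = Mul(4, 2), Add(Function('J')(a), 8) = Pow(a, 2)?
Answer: Rational(39456, 5) ≈ 7891.2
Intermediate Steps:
Function('J')(a) = Add(-8, Pow(a, 2))
H = Rational(8, 5) (H = Mul(Rational(1, 5), Mul(4, 2)) = Mul(Rational(1, 5), 8) = Rational(8, 5) ≈ 1.6000)
Mul(Add(Function('J')(-8), H), 137) = Mul(Add(Add(-8, Pow(-8, 2)), Rational(8, 5)), 137) = Mul(Add(Add(-8, 64), Rational(8, 5)), 137) = Mul(Add(56, Rational(8, 5)), 137) = Mul(Rational(288, 5), 137) = Rational(39456, 5)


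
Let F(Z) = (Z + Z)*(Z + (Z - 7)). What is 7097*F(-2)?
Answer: 312268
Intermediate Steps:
F(Z) = 2*Z*(-7 + 2*Z) (F(Z) = (2*Z)*(Z + (-7 + Z)) = (2*Z)*(-7 + 2*Z) = 2*Z*(-7 + 2*Z))
7097*F(-2) = 7097*(2*(-2)*(-7 + 2*(-2))) = 7097*(2*(-2)*(-7 - 4)) = 7097*(2*(-2)*(-11)) = 7097*44 = 312268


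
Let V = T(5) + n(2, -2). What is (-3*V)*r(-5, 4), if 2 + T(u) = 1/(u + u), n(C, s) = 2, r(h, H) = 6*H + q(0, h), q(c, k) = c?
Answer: -36/5 ≈ -7.2000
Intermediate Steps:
r(h, H) = 6*H (r(h, H) = 6*H + 0 = 6*H)
T(u) = -2 + 1/(2*u) (T(u) = -2 + 1/(u + u) = -2 + 1/(2*u))
V = ⅒ (V = (-2 + (½)/5) + 2 = (-2 + (½)*(⅕)) + 2 = (-2 + ⅒) + 2 = -19/10 + 2 = ⅒ ≈ 0.10000)
(-3*V)*r(-5, 4) = (-3*⅒)*(6*4) = -3/10*24 = -36/5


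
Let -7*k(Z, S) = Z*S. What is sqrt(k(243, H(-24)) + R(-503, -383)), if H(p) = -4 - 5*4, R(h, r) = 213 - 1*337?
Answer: 2*sqrt(8687)/7 ≈ 26.630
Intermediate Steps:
R(h, r) = -124 (R(h, r) = 213 - 337 = -124)
H(p) = -24 (H(p) = -4 - 20 = -24)
k(Z, S) = -S*Z/7 (k(Z, S) = -Z*S/7 = -S*Z/7)
sqrt(k(243, H(-24)) + R(-503, -383)) = sqrt(-1/7*(-24)*243 - 124) = sqrt(5832/7 - 124) = sqrt(4964/7) = 2*sqrt(8687)/7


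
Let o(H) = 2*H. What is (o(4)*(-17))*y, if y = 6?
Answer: -816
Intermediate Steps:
(o(4)*(-17))*y = ((2*4)*(-17))*6 = (8*(-17))*6 = -136*6 = -816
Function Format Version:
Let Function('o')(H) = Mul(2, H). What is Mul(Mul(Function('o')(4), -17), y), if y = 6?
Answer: -816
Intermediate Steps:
Mul(Mul(Function('o')(4), -17), y) = Mul(Mul(Mul(2, 4), -17), 6) = Mul(Mul(8, -17), 6) = Mul(-136, 6) = -816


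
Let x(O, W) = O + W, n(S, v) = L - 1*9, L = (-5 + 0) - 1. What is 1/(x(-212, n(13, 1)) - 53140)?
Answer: -1/53367 ≈ -1.8738e-5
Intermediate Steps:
L = -6 (L = -5 - 1 = -6)
n(S, v) = -15 (n(S, v) = -6 - 1*9 = -6 - 9 = -15)
1/(x(-212, n(13, 1)) - 53140) = 1/((-212 - 15) - 53140) = 1/(-227 - 53140) = 1/(-53367) = -1/53367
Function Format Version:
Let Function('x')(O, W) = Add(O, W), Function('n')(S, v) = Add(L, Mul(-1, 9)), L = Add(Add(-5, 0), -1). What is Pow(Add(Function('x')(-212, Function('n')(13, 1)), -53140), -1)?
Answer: Rational(-1, 53367) ≈ -1.8738e-5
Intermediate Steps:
L = -6 (L = Add(-5, -1) = -6)
Function('n')(S, v) = -15 (Function('n')(S, v) = Add(-6, Mul(-1, 9)) = Add(-6, -9) = -15)
Pow(Add(Function('x')(-212, Function('n')(13, 1)), -53140), -1) = Pow(Add(Add(-212, -15), -53140), -1) = Pow(Add(-227, -53140), -1) = Pow(-53367, -1) = Rational(-1, 53367)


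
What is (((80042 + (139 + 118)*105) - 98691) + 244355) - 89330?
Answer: 163361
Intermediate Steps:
(((80042 + (139 + 118)*105) - 98691) + 244355) - 89330 = (((80042 + 257*105) - 98691) + 244355) - 89330 = (((80042 + 26985) - 98691) + 244355) - 89330 = ((107027 - 98691) + 244355) - 89330 = (8336 + 244355) - 89330 = 252691 - 89330 = 163361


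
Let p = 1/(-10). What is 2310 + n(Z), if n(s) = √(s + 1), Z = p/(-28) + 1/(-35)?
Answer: 2310 + √390/20 ≈ 2311.0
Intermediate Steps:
p = -⅒ ≈ -0.10000
Z = -1/40 (Z = -⅒/(-28) + 1/(-35) = -⅒*(-1/28) + 1*(-1/35) = 1/280 - 1/35 = -1/40 ≈ -0.025000)
n(s) = √(1 + s)
2310 + n(Z) = 2310 + √(1 - 1/40) = 2310 + √(39/40) = 2310 + √390/20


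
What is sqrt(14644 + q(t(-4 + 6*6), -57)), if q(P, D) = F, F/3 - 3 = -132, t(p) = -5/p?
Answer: sqrt(14257) ≈ 119.40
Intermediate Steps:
F = -387 (F = 9 + 3*(-132) = 9 - 396 = -387)
q(P, D) = -387
sqrt(14644 + q(t(-4 + 6*6), -57)) = sqrt(14644 - 387) = sqrt(14257)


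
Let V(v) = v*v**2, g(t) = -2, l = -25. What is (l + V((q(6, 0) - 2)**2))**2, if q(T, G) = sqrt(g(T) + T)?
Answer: 625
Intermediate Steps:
q(T, G) = sqrt(-2 + T)
V(v) = v**3
(l + V((q(6, 0) - 2)**2))**2 = (-25 + ((sqrt(-2 + 6) - 2)**2)**3)**2 = (-25 + ((sqrt(4) - 2)**2)**3)**2 = (-25 + ((2 - 2)**2)**3)**2 = (-25 + (0**2)**3)**2 = (-25 + 0**3)**2 = (-25 + 0)**2 = (-25)**2 = 625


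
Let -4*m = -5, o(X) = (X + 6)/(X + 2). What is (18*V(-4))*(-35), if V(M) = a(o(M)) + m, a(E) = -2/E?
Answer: -4095/2 ≈ -2047.5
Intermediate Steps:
o(X) = (6 + X)/(2 + X)
m = 5/4 (m = -¼*(-5) = 5/4 ≈ 1.2500)
V(M) = 5/4 - 2*(2 + M)/(6 + M) (V(M) = -2*(2 + M)/(6 + M) + 5/4 = 5/4 - 2*(2 + M)/(6 + M))
(18*V(-4))*(-35) = (18*((14 - 3*(-4))/(4*(6 - 4))))*(-35) = (18*((¼)*(14 + 12)/2))*(-35) = (18*((¼)*(½)*26))*(-35) = (18*(13/4))*(-35) = (117/2)*(-35) = -4095/2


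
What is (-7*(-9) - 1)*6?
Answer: 372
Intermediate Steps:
(-7*(-9) - 1)*6 = (63 - 1)*6 = 62*6 = 372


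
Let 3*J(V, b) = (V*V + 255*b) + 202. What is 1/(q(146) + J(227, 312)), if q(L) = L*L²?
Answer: 3/9467699 ≈ 3.1687e-7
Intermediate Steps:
J(V, b) = 202/3 + 85*b + V²/3 (J(V, b) = ((V*V + 255*b) + 202)/3 = ((V² + 255*b) + 202)/3 = (202 + V² + 255*b)/3 = 202/3 + 85*b + V²/3)
q(L) = L³
1/(q(146) + J(227, 312)) = 1/(146³ + (202/3 + 85*312 + (⅓)*227²)) = 1/(3112136 + (202/3 + 26520 + (⅓)*51529)) = 1/(3112136 + (202/3 + 26520 + 51529/3)) = 1/(3112136 + 131291/3) = 1/(9467699/3) = 3/9467699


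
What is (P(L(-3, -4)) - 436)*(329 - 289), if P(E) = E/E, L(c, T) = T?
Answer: -17400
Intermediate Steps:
P(E) = 1
(P(L(-3, -4)) - 436)*(329 - 289) = (1 - 436)*(329 - 289) = -435*40 = -17400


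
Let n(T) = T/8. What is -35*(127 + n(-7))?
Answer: -35315/8 ≈ -4414.4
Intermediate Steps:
n(T) = T/8 (n(T) = T*(1/8) = T/8)
-35*(127 + n(-7)) = -35*(127 + (1/8)*(-7)) = -35*(127 - 7/8) = -35*1009/8 = -35315/8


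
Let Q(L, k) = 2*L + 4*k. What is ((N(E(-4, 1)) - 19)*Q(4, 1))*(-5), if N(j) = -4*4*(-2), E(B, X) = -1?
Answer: -780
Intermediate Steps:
N(j) = 32 (N(j) = -16*(-2) = 32)
((N(E(-4, 1)) - 19)*Q(4, 1))*(-5) = ((32 - 19)*(2*4 + 4*1))*(-5) = (13*(8 + 4))*(-5) = (13*12)*(-5) = 156*(-5) = -780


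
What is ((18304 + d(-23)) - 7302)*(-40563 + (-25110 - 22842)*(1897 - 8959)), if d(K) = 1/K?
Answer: 85680141473745/23 ≈ 3.7252e+12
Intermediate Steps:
((18304 + d(-23)) - 7302)*(-40563 + (-25110 - 22842)*(1897 - 8959)) = ((18304 + 1/(-23)) - 7302)*(-40563 + (-25110 - 22842)*(1897 - 8959)) = ((18304 - 1/23) - 7302)*(-40563 - 47952*(-7062)) = (420991/23 - 7302)*(-40563 + 338637024) = (253045/23)*338596461 = 85680141473745/23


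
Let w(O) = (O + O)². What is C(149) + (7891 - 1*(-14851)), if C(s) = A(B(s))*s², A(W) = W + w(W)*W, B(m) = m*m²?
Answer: 3214466794589864912355087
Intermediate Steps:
B(m) = m³
w(O) = 4*O² (w(O) = (2*O)² = 4*O²)
A(W) = W + 4*W³ (A(W) = W + (4*W²)*W = W + 4*W³)
C(s) = s²*(s³ + 4*s⁹) (C(s) = (s³ + 4*(s³)³)*s² = (s³ + 4*s⁹)*s² = s²*(s³ + 4*s⁹))
C(149) + (7891 - 1*(-14851)) = (149⁵ + 4*149¹¹) + (7891 - 1*(-14851)) = (73439775749 + 4*803616698647447868139149) + (7891 + 14851) = (73439775749 + 3214466794589791472556596) + 22742 = 3214466794589864912332345 + 22742 = 3214466794589864912355087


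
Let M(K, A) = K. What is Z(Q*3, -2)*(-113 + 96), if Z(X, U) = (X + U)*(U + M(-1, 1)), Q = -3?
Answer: -561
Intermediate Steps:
Z(X, U) = (-1 + U)*(U + X) (Z(X, U) = (X + U)*(U - 1) = (U + X)*(-1 + U) = (-1 + U)*(U + X))
Z(Q*3, -2)*(-113 + 96) = ((-2)**2 - 1*(-2) - (-3)*3 - (-6)*3)*(-113 + 96) = (4 + 2 - 1*(-9) - 2*(-9))*(-17) = (4 + 2 + 9 + 18)*(-17) = 33*(-17) = -561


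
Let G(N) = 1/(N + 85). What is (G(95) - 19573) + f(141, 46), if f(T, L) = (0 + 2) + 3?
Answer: -3522239/180 ≈ -19568.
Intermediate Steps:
f(T, L) = 5 (f(T, L) = 2 + 3 = 5)
G(N) = 1/(85 + N)
(G(95) - 19573) + f(141, 46) = (1/(85 + 95) - 19573) + 5 = (1/180 - 19573) + 5 = -3523139/180 + 5 = -3522239/180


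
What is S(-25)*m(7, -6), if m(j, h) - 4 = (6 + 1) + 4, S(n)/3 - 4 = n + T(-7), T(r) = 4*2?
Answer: -585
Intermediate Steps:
T(r) = 8
S(n) = 36 + 3*n (S(n) = 12 + 3*(n + 8) = 12 + 3*(8 + n) = 12 + (24 + 3*n) = 36 + 3*n)
m(j, h) = 15 (m(j, h) = 4 + ((6 + 1) + 4) = 4 + (7 + 4) = 4 + 11 = 15)
S(-25)*m(7, -6) = (36 + 3*(-25))*15 = (36 - 75)*15 = -39*15 = -585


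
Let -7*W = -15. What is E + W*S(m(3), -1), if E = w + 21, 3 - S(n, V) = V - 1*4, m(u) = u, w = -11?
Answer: 190/7 ≈ 27.143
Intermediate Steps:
S(n, V) = 7 - V (S(n, V) = 3 - (V - 1*4) = 3 - (V - 4) = 3 - (-4 + V) = 3 + (4 - V) = 7 - V)
W = 15/7 (W = -⅐*(-15) = 15/7 ≈ 2.1429)
E = 10 (E = -11 + 21 = 10)
E + W*S(m(3), -1) = 10 + 15*(7 - 1*(-1))/7 = 10 + 15*(7 + 1)/7 = 10 + (15/7)*8 = 10 + 120/7 = 190/7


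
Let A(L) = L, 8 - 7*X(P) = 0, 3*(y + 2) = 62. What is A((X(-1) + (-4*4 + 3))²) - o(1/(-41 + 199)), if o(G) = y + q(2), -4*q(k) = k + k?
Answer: 18070/147 ≈ 122.93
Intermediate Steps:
y = 56/3 (y = -2 + (⅓)*62 = -2 + 62/3 = 56/3 ≈ 18.667)
X(P) = 8/7 (X(P) = 8/7 - ⅐*0 = 8/7 + 0 = 8/7)
q(k) = -k/2 (q(k) = -(k + k)/4 = -k/2)
o(G) = 53/3 (o(G) = 56/3 - ½*2 = 56/3 - 1 = 53/3)
A((X(-1) + (-4*4 + 3))²) - o(1/(-41 + 199)) = (8/7 + (-4*4 + 3))² - 1*53/3 = (8/7 + (-16 + 3))² - 53/3 = (8/7 - 13)² - 53/3 = (-83/7)² - 53/3 = 6889/49 - 53/3 = 18070/147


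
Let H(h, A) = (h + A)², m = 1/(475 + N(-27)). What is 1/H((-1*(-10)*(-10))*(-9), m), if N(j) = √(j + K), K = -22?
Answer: 41252483915055576/33414668262637618590001 + 2843499050*I/33414668262637618590001 ≈ 1.2346e-6 + 8.5097e-14*I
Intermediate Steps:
N(j) = √(-22 + j) (N(j) = √(j - 22) = √(-22 + j))
m = (475 - 7*I)/225674 (m = 1/(475 + √(-22 - 27)) = 1/(475 + √(-49)) = 1/(475 + 7*I) = (475 - 7*I)/225674 ≈ 0.0021048 - 3.1018e-5*I)
H(h, A) = (A + h)²
1/H((-1*(-10)*(-10))*(-9), m) = 1/(((475/225674 - 7*I/225674) + (-1*(-10)*(-10))*(-9))²) = 1/(((475/225674 - 7*I/225674) + (10*(-10))*(-9))²) = 1/(((475/225674 - 7*I/225674) - 100*(-9))²) = 1/(((475/225674 - 7*I/225674) + 900)²) = 1/((203107075/225674 - 7*I/225674)²) = (203107075/225674 - 7*I/225674)⁻²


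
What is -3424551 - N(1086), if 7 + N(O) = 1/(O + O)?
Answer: -7438109569/2172 ≈ -3.4245e+6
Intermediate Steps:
N(O) = -7 + 1/(2*O) (N(O) = -7 + 1/(O + O) = -7 + 1/(2*O))
-3424551 - N(1086) = -3424551 - (-7 + (1/2)/1086) = -3424551 - (-7 + (1/2)*(1/1086)) = -3424551 - (-7 + 1/2172) = -3424551 - 1*(-15203/2172) = -3424551 + 15203/2172 = -7438109569/2172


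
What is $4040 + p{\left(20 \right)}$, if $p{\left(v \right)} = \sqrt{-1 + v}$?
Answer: $4040 + \sqrt{19} \approx 4044.4$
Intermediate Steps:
$4040 + p{\left(20 \right)} = 4040 + \sqrt{-1 + 20} = 4040 + \sqrt{19}$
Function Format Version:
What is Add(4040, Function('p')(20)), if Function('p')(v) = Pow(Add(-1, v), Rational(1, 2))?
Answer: Add(4040, Pow(19, Rational(1, 2))) ≈ 4044.4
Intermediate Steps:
Add(4040, Function('p')(20)) = Add(4040, Pow(Add(-1, 20), Rational(1, 2))) = Add(4040, Pow(19, Rational(1, 2)))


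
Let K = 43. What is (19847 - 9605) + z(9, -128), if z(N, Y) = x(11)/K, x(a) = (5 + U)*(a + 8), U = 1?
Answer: 440520/43 ≈ 10245.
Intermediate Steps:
x(a) = 48 + 6*a (x(a) = (5 + 1)*(a + 8) = 6*(8 + a) = 48 + 6*a)
z(N, Y) = 114/43 (z(N, Y) = (48 + 6*11)/43 = (48 + 66)*(1/43) = 114*(1/43) = 114/43)
(19847 - 9605) + z(9, -128) = (19847 - 9605) + 114/43 = 10242 + 114/43 = 440520/43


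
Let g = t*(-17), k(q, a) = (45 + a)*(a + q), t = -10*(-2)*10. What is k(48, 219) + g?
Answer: 67088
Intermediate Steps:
t = 200 (t = 20*10 = 200)
g = -3400 (g = 200*(-17) = -3400)
k(48, 219) + g = (219² + 45*219 + 45*48 + 219*48) - 3400 = (47961 + 9855 + 2160 + 10512) - 3400 = 70488 - 3400 = 67088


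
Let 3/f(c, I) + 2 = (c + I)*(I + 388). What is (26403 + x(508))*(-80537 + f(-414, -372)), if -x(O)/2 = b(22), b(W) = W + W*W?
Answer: -25720940531099/12578 ≈ -2.0449e+9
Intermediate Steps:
f(c, I) = 3/(-2 + (388 + I)*(I + c)) (f(c, I) = 3/(-2 + (c + I)*(I + 388)) = 3/(-2 + (I + c)*(388 + I)) = 3/(-2 + (388 + I)*(I + c)))
b(W) = W + W²
x(O) = -1012 (x(O) = -44*(1 + 22) = -44*23 = -2*506 = -1012)
(26403 + x(508))*(-80537 + f(-414, -372)) = (26403 - 1012)*(-80537 + 3/(-2 + (-372)² + 388*(-372) + 388*(-414) - 372*(-414))) = 25391*(-80537 + 3/(-2 + 138384 - 144336 - 160632 + 154008)) = 25391*(-80537 + 3/(-12578)) = 25391*(-80537 + 3*(-1/12578)) = 25391*(-80537 - 3/12578) = 25391*(-1012994389/12578) = -25720940531099/12578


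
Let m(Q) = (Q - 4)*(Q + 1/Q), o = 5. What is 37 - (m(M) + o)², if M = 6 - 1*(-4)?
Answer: -106659/25 ≈ -4266.4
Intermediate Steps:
M = 10 (M = 6 + 4 = 10)
m(Q) = (-4 + Q)*(Q + 1/Q)
37 - (m(M) + o)² = 37 - ((1 + 10² - 4*10 - 4/10) + 5)² = 37 - ((1 + 100 - 40 - 4*⅒) + 5)² = 37 - ((1 + 100 - 40 - ⅖) + 5)² = 37 - (303/5 + 5)² = 37 - (328/5)² = 37 - 1*107584/25 = 37 - 107584/25 = -106659/25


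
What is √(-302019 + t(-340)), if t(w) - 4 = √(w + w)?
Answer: √(-302015 + 2*I*√170) ≈ 0.024 + 549.56*I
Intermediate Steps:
t(w) = 4 + √2*√w (t(w) = 4 + √(w + w) = 4 + √(2*w) = 4 + √2*√w)
√(-302019 + t(-340)) = √(-302019 + (4 + √2*√(-340))) = √(-302019 + (4 + √2*(2*I*√85))) = √(-302019 + (4 + 2*I*√170)) = √(-302015 + 2*I*√170)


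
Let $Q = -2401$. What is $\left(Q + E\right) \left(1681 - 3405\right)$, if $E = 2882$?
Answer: $-829244$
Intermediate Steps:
$\left(Q + E\right) \left(1681 - 3405\right) = \left(-2401 + 2882\right) \left(1681 - 3405\right) = 481 \left(-1724\right) = -829244$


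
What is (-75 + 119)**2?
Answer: 1936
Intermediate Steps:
(-75 + 119)**2 = 44**2 = 1936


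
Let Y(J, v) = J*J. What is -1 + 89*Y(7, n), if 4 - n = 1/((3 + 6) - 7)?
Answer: 4360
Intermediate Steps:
n = 7/2 (n = 4 - 1/((3 + 6) - 7) = 4 - 1/(9 - 7) = 4 - 1/2 = 4 - 1*½ = 4 - ½ = 7/2 ≈ 3.5000)
Y(J, v) = J²
-1 + 89*Y(7, n) = -1 + 89*7² = -1 + 89*49 = -1 + 4361 = 4360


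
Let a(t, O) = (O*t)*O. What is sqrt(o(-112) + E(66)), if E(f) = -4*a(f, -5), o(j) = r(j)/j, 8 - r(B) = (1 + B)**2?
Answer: I*sqrt(103841)/4 ≈ 80.561*I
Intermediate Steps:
r(B) = 8 - (1 + B)**2
a(t, O) = t*O**2
o(j) = (8 - (1 + j)**2)/j
E(f) = -100*f (E(f) = -4*f*(-5)**2 = -4*f*25 = -100*f)
sqrt(o(-112) + E(66)) = sqrt((8 - (1 - 112)**2)/(-112) - 100*66) = sqrt(-(8 - 1*(-111)**2)/112 - 6600) = sqrt(-(8 - 1*12321)/112 - 6600) = sqrt(-(8 - 12321)/112 - 6600) = sqrt(-1/112*(-12313) - 6600) = sqrt(1759/16 - 6600) = sqrt(-103841/16) = I*sqrt(103841)/4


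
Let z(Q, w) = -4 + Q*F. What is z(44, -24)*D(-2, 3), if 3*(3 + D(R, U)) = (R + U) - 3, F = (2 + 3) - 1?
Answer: -1892/3 ≈ -630.67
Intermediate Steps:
F = 4 (F = 5 - 1 = 4)
z(Q, w) = -4 + 4*Q (z(Q, w) = -4 + Q*4 = -4 + 4*Q)
D(R, U) = -4 + R/3 + U/3 (D(R, U) = -3 + ((R + U) - 3)/3 = -3 + (-3 + R + U)/3 = -3 + (-1 + R/3 + U/3) = -4 + R/3 + U/3)
z(44, -24)*D(-2, 3) = (-4 + 4*44)*(-4 + (1/3)*(-2) + (1/3)*3) = (-4 + 176)*(-4 - 2/3 + 1) = 172*(-11/3) = -1892/3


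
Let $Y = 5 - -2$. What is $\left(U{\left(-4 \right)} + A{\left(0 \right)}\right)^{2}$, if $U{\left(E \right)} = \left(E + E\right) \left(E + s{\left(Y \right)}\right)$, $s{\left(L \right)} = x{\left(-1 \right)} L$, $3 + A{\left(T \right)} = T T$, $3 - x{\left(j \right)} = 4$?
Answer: $7225$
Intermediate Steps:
$x{\left(j \right)} = -1$ ($x{\left(j \right)} = 3 - 4 = -1$)
$Y = 7$ ($Y = 5 + 2 = 7$)
$A{\left(T \right)} = -3 + T^{2}$ ($A{\left(T \right)} = -3 + T T = -3 + T^{2}$)
$s{\left(L \right)} = - L$
$U{\left(E \right)} = 2 E \left(-7 + E\right)$ ($U{\left(E \right)} = \left(E + E\right) \left(E - 7\right) = 2 E \left(E - 7\right) = 2 E \left(-7 + E\right)$)
$\left(U{\left(-4 \right)} + A{\left(0 \right)}\right)^{2} = \left(2 \left(-4\right) \left(-7 - 4\right) - \left(3 - 0^{2}\right)\right)^{2} = \left(2 \left(-4\right) \left(-11\right) + \left(-3 + 0\right)\right)^{2} = \left(88 - 3\right)^{2} = 85^{2} = 7225$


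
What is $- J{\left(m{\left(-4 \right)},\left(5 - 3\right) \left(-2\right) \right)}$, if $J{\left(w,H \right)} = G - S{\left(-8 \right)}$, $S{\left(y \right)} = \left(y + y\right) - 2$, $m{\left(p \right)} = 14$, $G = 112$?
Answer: $-130$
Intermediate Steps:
$S{\left(y \right)} = -2 + 2 y$ ($S{\left(y \right)} = 2 y - 2 = -2 + 2 y$)
$J{\left(w,H \right)} = 130$ ($J{\left(w,H \right)} = 112 - \left(-2 + 2 \left(-8\right)\right) = 112 - \left(-2 - 16\right) = 112 - -18 = 112 + 18 = 130$)
$- J{\left(m{\left(-4 \right)},\left(5 - 3\right) \left(-2\right) \right)} = \left(-1\right) 130 = -130$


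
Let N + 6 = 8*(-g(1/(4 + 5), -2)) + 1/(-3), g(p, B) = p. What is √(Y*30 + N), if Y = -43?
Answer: 5*I*√467/3 ≈ 36.017*I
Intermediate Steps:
N = -65/9 (N = -6 + (8*(-1/(4 + 5)) + 1/(-3)) = -6 + (8*(-1/9) - ⅓) = -6 + (8*(-1*⅑) - ⅓) = -6 + (8*(-⅑) - ⅓) = -6 + (-8/9 - ⅓) = -6 - 11/9 = -65/9 ≈ -7.2222)
√(Y*30 + N) = √(-43*30 - 65/9) = √(-1290 - 65/9) = √(-11675/9) = 5*I*√467/3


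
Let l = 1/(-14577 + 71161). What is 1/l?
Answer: 56584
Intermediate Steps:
l = 1/56584 ≈ 1.7673e-5
1/l = 1/(1/56584) = 56584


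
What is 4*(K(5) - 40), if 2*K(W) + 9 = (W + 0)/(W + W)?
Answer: -177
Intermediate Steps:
K(W) = -17/4 (K(W) = -9/2 + ((W + 0)/(W + W))/2 = -9/2 + (W/((2*W)))/2 = -9/2 + (W*(1/(2*W)))/2 = -9/2 + (1/2)*(1/2) = -9/2 + 1/4 = -17/4)
4*(K(5) - 40) = 4*(-17/4 - 40) = 4*(-177/4) = -177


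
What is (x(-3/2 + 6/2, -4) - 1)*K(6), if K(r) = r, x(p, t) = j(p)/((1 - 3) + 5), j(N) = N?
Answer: -3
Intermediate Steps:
x(p, t) = p/3 (x(p, t) = p/((1 - 3) + 5) = p/(-2 + 5) = p/3)
(x(-3/2 + 6/2, -4) - 1)*K(6) = ((-3/2 + 6/2)/3 - 1)*6 = ((-3*1/2 + 6*(1/2))/3 - 1)*6 = ((-3/2 + 3)/3 - 1)*6 = ((1/3)*(3/2) - 1)*6 = (1/2 - 1)*6 = -1/2*6 = -3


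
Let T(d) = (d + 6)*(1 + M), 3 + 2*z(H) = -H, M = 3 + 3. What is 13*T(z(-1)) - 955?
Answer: -500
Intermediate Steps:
M = 6
z(H) = -3/2 - H/2 (z(H) = -3/2 + (-H)/2 = -3/2 - H/2)
T(d) = 42 + 7*d (T(d) = (d + 6)*(1 + 6) = (6 + d)*7 = 42 + 7*d)
13*T(z(-1)) - 955 = 13*(42 + 7*(-3/2 - 1/2*(-1))) - 955 = 13*(42 + 7*(-3/2 + 1/2)) - 955 = 13*(42 + 7*(-1)) - 955 = 13*(42 - 7) - 955 = 13*35 - 955 = 455 - 955 = -500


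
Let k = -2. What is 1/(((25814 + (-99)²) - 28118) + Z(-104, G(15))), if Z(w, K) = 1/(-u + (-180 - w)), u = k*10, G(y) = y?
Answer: 56/419831 ≈ 0.00013339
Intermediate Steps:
u = -20 (u = -2*10 = -20)
Z(w, K) = 1/(-160 - w) (Z(w, K) = 1/(-1*(-20) + (-180 - w)) = 1/(20 + (-180 - w)) = 1/(-160 - w))
1/(((25814 + (-99)²) - 28118) + Z(-104, G(15))) = 1/(((25814 + (-99)²) - 28118) - 1/(160 - 104)) = 1/(((25814 + 9801) - 28118) - 1/56) = 1/((35615 - 28118) - 1*1/56) = 1/(7497 - 1/56) = 1/(419831/56) = 56/419831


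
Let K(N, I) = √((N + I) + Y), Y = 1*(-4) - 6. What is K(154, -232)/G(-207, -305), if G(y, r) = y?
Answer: -2*I*√22/207 ≈ -0.045318*I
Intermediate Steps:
Y = -10 (Y = -4 - 6 = -10)
K(N, I) = √(-10 + I + N) (K(N, I) = √((N + I) - 10) = √((I + N) - 10) = √(-10 + I + N))
K(154, -232)/G(-207, -305) = √(-10 - 232 + 154)/(-207) = √(-88)*(-1/207) = (2*I*√22)*(-1/207) = -2*I*√22/207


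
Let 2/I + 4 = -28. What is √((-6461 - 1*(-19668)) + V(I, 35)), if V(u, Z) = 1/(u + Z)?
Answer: √4126945511/559 ≈ 114.92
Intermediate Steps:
I = -1/16 (I = 2/(-4 - 28) = 2/(-32) = 2*(-1/32) = -1/16 ≈ -0.062500)
V(u, Z) = 1/(Z + u)
√((-6461 - 1*(-19668)) + V(I, 35)) = √((-6461 - 1*(-19668)) + 1/(35 - 1/16)) = √((-6461 + 19668) + 1/(559/16)) = √(13207 + 16/559) = √(7382729/559) = √4126945511/559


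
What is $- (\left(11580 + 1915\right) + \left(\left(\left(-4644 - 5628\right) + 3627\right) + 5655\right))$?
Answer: $-12505$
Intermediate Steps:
$- (\left(11580 + 1915\right) + \left(\left(\left(-4644 - 5628\right) + 3627\right) + 5655\right)) = - (13495 + \left(\left(\left(-4644 - 5628\right) + 3627\right) + 5655\right)) = - (13495 + \left(\left(-10272 + 3627\right) + 5655\right)) = - (13495 + \left(-6645 + 5655\right)) = - (13495 - 990) = \left(-1\right) 12505 = -12505$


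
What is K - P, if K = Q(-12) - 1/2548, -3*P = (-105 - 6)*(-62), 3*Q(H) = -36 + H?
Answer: 5804343/2548 ≈ 2278.0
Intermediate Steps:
Q(H) = -12 + H/3 (Q(H) = (-36 + H)/3 = -12 + H/3)
P = -2294 (P = -(-105 - 6)*(-62)/3 = -(-37)*(-62) = -⅓*6882 = -2294)
K = -40769/2548 (K = (-12 + (⅓)*(-12)) - 1/2548 = (-12 - 4) - 1*1/2548 = -16 - 1/2548 = -40769/2548 ≈ -16.000)
K - P = -40769/2548 - 1*(-2294) = -40769/2548 + 2294 = 5804343/2548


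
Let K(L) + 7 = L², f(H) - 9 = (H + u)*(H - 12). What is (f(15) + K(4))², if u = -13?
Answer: 576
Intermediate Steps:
f(H) = 9 + (-13 + H)*(-12 + H) (f(H) = 9 + (H - 13)*(H - 12) = 9 + (-13 + H)*(-12 + H))
K(L) = -7 + L²
(f(15) + K(4))² = ((165 + 15² - 25*15) + (-7 + 4²))² = ((165 + 225 - 375) + (-7 + 16))² = (15 + 9)² = 24² = 576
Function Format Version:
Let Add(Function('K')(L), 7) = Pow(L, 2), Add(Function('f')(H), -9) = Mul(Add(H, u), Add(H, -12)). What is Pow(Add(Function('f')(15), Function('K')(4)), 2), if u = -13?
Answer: 576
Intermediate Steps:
Function('f')(H) = Add(9, Mul(Add(-13, H), Add(-12, H))) (Function('f')(H) = Add(9, Mul(Add(H, -13), Add(H, -12))) = Add(9, Mul(Add(-13, H), Add(-12, H))))
Function('K')(L) = Add(-7, Pow(L, 2))
Pow(Add(Function('f')(15), Function('K')(4)), 2) = Pow(Add(Add(165, Pow(15, 2), Mul(-25, 15)), Add(-7, Pow(4, 2))), 2) = Pow(Add(Add(165, 225, -375), Add(-7, 16)), 2) = Pow(Add(15, 9), 2) = Pow(24, 2) = 576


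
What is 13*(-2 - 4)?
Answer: -78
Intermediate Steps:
13*(-2 - 4) = 13*(-6) = -78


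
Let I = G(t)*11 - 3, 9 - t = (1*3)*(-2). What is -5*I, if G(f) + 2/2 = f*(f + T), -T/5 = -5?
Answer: -32930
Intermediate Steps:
t = 15 (t = 9 - 1*3*(-2) = 9 - 3*(-2) = 9 - 1*(-6) = 9 + 6 = 15)
T = 25 (T = -5*(-5) = 25)
G(f) = -1 + f*(25 + f) (G(f) = -1 + f*(f + 25) = -1 + f*(25 + f))
I = 6586 (I = (-1 + 15² + 25*15)*11 - 3 = (-1 + 225 + 375)*11 - 3 = 599*11 - 3 = 6589 - 3 = 6586)
-5*I = -5*6586 = -32930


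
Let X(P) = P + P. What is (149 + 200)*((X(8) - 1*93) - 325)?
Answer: -140298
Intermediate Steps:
X(P) = 2*P
(149 + 200)*((X(8) - 1*93) - 325) = (149 + 200)*((2*8 - 1*93) - 325) = 349*((16 - 93) - 325) = 349*(-77 - 325) = 349*(-402) = -140298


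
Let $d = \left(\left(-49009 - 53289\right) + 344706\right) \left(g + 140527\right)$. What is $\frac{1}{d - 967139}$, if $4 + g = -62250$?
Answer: $\frac{1}{18973034245} \approx 5.2706 \cdot 10^{-11}$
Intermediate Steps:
$g = -62254$ ($g = -4 - 62250 = -62254$)
$d = 18974001384$ ($d = \left(\left(-49009 - 53289\right) + 344706\right) \left(-62254 + 140527\right) = \left(-102298 + 344706\right) 78273 = 242408 \cdot 78273 = 18974001384$)
$\frac{1}{d - 967139} = \frac{1}{18974001384 - 967139} = \frac{1}{18973034245}$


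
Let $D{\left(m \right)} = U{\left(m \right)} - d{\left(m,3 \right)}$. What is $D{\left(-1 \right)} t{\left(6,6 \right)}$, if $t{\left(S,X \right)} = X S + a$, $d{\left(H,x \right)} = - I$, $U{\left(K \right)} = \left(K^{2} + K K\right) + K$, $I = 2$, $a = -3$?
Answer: $99$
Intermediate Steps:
$U{\left(K \right)} = K + 2 K^{2}$ ($U{\left(K \right)} = \left(K^{2} + K^{2}\right) + K = 2 K^{2} + K = K + 2 K^{2}$)
$d{\left(H,x \right)} = -2$ ($d{\left(H,x \right)} = \left(-1\right) 2 = -2$)
$t{\left(S,X \right)} = -3 + S X$ ($t{\left(S,X \right)} = X S - 3 = S X - 3 = -3 + S X$)
$D{\left(m \right)} = 2 + m \left(1 + 2 m\right)$ ($D{\left(m \right)} = m \left(1 + 2 m\right) - -2 = m \left(1 + 2 m\right) + 2 = 2 + m \left(1 + 2 m\right)$)
$D{\left(-1 \right)} t{\left(6,6 \right)} = \left(2 - \left(1 + 2 \left(-1\right)\right)\right) \left(-3 + 6 \cdot 6\right) = \left(2 - \left(1 - 2\right)\right) \left(-3 + 36\right) = \left(2 - -1\right) 33 = \left(2 + 1\right) 33 = 3 \cdot 33 = 99$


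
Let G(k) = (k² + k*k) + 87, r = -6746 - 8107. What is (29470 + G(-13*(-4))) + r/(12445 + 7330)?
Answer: 691418022/19775 ≈ 34964.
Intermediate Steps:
r = -14853
G(k) = 87 + 2*k² (G(k) = (k² + k²) + 87 = 2*k² + 87 = 87 + 2*k²)
(29470 + G(-13*(-4))) + r/(12445 + 7330) = (29470 + (87 + 2*(-13*(-4))²)) - 14853/(12445 + 7330) = (29470 + (87 + 2*52²)) - 14853/19775 = (29470 + (87 + 2*2704)) - 14853*1/19775 = (29470 + (87 + 5408)) - 14853/19775 = (29470 + 5495) - 14853/19775 = 34965 - 14853/19775 = 691418022/19775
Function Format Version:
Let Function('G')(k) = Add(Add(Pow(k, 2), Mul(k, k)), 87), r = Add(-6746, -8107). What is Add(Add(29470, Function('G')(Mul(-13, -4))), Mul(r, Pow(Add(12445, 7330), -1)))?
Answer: Rational(691418022, 19775) ≈ 34964.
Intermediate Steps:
r = -14853
Function('G')(k) = Add(87, Mul(2, Pow(k, 2))) (Function('G')(k) = Add(Add(Pow(k, 2), Pow(k, 2)), 87) = Add(Mul(2, Pow(k, 2)), 87) = Add(87, Mul(2, Pow(k, 2))))
Add(Add(29470, Function('G')(Mul(-13, -4))), Mul(r, Pow(Add(12445, 7330), -1))) = Add(Add(29470, Add(87, Mul(2, Pow(Mul(-13, -4), 2)))), Mul(-14853, Pow(Add(12445, 7330), -1))) = Add(Add(29470, Add(87, Mul(2, Pow(52, 2)))), Mul(-14853, Pow(19775, -1))) = Add(Add(29470, Add(87, Mul(2, 2704))), Mul(-14853, Rational(1, 19775))) = Add(Add(29470, Add(87, 5408)), Rational(-14853, 19775)) = Add(Add(29470, 5495), Rational(-14853, 19775)) = Add(34965, Rational(-14853, 19775)) = Rational(691418022, 19775)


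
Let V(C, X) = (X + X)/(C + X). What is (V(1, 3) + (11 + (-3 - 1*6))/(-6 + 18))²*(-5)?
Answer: -125/9 ≈ -13.889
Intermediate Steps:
V(C, X) = 2*X/(C + X) (V(C, X) = (2*X)/(C + X) = 2*X/(C + X))
(V(1, 3) + (11 + (-3 - 1*6))/(-6 + 18))²*(-5) = (2*3/(1 + 3) + (11 + (-3 - 1*6))/(-6 + 18))²*(-5) = (2*3/4 + (11 + (-3 - 6))/12)²*(-5) = (2*3*(¼) + (11 - 9)*(1/12))²*(-5) = (3/2 + 2*(1/12))²*(-5) = (3/2 + ⅙)²*(-5) = (5/3)²*(-5) = (25/9)*(-5) = -125/9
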